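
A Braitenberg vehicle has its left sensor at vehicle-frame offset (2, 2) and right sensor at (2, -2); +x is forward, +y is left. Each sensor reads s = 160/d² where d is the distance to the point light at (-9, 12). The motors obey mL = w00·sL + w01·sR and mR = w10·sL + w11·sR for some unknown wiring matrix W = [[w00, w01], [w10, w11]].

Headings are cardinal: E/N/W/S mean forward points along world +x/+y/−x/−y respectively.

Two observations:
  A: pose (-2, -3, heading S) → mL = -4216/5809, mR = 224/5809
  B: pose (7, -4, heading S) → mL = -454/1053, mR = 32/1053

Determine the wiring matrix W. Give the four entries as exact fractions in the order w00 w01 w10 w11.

-1/2 -1 -1/2 1/2

obs A: pose=(-2,-3,S) → sL=16/37, sR=80/157, mL=-4216/5809, mR=224/5809
obs B: pose=(7,-4,S) → sL=20/81, sR=4/13, mL=-454/1053, mR=32/1053
sensor matrix S = [[16/37, 80/157], [20/81, 4/13]]; det S = 44288/6116877
solve [mL_A; mL_B] = S·[w00; w01] and [mR_A; mR_B] = S·[w10; w11]:
  w00 = -1/2, w01 = -1, w10 = -1/2, w11 = 1/2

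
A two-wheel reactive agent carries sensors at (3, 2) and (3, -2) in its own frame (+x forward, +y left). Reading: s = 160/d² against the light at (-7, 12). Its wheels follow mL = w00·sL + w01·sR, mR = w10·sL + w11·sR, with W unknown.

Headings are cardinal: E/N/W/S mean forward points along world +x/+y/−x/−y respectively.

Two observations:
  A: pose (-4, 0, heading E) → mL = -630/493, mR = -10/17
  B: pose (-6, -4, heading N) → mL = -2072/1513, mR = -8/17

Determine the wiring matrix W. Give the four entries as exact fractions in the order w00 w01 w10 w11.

-1/2 -1 -1/2 0

obs A: pose=(-4,0,E) → sL=20/17, sR=20/29, mL=-630/493, mR=-10/17
obs B: pose=(-6,-4,N) → sL=16/17, sR=80/89, mL=-2072/1513, mR=-8/17
sensor matrix S = [[20/17, 20/29], [16/17, 80/89]]; det S = 17920/43877
solve [mL_A; mL_B] = S·[w00; w01] and [mR_A; mR_B] = S·[w10; w11]:
  w00 = -1/2, w01 = -1, w10 = -1/2, w11 = 0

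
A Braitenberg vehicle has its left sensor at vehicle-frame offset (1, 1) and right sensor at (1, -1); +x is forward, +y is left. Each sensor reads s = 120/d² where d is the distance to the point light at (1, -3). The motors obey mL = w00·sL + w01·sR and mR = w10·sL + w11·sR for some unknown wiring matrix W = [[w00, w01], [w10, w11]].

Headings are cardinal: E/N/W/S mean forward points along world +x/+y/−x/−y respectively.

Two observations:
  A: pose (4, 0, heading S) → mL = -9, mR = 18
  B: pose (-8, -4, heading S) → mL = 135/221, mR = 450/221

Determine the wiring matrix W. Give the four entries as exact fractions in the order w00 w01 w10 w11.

1 -1 1/2 1

obs A: pose=(4,0,S) → sL=6, sR=15, mL=-9, mR=18
obs B: pose=(-8,-4,S) → sL=30/17, sR=15/13, mL=135/221, mR=450/221
sensor matrix S = [[6, 15], [30/17, 15/13]]; det S = -4320/221
solve [mL_A; mL_B] = S·[w00; w01] and [mR_A; mR_B] = S·[w10; w11]:
  w00 = 1, w01 = -1, w10 = 1/2, w11 = 1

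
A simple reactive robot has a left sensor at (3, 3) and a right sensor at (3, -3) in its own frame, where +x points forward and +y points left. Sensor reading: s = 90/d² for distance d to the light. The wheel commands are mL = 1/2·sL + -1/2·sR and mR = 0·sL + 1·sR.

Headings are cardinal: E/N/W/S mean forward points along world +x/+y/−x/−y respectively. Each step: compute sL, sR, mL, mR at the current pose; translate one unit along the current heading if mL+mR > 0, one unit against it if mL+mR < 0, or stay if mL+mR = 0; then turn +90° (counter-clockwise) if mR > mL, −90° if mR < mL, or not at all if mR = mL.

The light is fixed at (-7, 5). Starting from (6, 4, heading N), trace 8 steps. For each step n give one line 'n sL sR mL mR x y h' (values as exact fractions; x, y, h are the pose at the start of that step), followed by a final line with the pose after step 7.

n=0: pose=(6,4,N); sL=45/52, sR=9/26; mL=27/104, mR=9/26; mL+mR=63/104 → advance +1; mR−mL=9/104 → turn +1·90°
n=1: pose=(6,5,W); sL=90/109, sR=90/109; mL=0, mR=90/109; mL+mR=90/109 → advance +1; mR−mL=90/109 → turn +1·90°
n=2: pose=(5,5,S); sL=5/13, sR=1; mL=-4/13, mR=1; mL+mR=9/13 → advance +1; mR−mL=17/13 → turn +1·90°
n=3: pose=(5,4,E); sL=90/229, sR=90/241; mL=540/55189, mR=90/241; mL+mR=21150/55189 → advance +1; mR−mL=20070/55189 → turn +1·90°
n=4: pose=(6,4,N); sL=45/52, sR=9/26; mL=27/104, mR=9/26; mL+mR=63/104 → advance +1; mR−mL=9/104 → turn +1·90°
n=5: pose=(6,5,W); sL=90/109, sR=90/109; mL=0, mR=90/109; mL+mR=90/109 → advance +1; mR−mL=90/109 → turn +1·90°
n=6: pose=(5,5,S); sL=5/13, sR=1; mL=-4/13, mR=1; mL+mR=9/13 → advance +1; mR−mL=17/13 → turn +1·90°
n=7: pose=(5,4,E); sL=90/229, sR=90/241; mL=540/55189, mR=90/241; mL+mR=21150/55189 → advance +1; mR−mL=20070/55189 → turn +1·90°

0 45/52 9/26 27/104 9/26 6 4 N
1 90/109 90/109 0 90/109 6 5 W
2 5/13 1 -4/13 1 5 5 S
3 90/229 90/241 540/55189 90/241 5 4 E
4 45/52 9/26 27/104 9/26 6 4 N
5 90/109 90/109 0 90/109 6 5 W
6 5/13 1 -4/13 1 5 5 S
7 90/229 90/241 540/55189 90/241 5 4 E
final 6 4 N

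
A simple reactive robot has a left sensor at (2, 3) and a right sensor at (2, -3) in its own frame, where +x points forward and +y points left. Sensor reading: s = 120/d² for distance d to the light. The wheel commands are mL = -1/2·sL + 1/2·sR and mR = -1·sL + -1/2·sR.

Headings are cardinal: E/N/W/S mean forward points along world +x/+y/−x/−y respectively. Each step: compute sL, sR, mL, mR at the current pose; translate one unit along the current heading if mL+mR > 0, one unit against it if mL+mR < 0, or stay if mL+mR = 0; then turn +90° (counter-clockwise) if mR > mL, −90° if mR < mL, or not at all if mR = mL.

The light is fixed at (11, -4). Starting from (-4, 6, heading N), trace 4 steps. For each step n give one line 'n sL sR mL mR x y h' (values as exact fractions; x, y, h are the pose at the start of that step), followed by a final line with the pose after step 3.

0 10/39 5/12 25/312 -145/312 -4 6 N
1 120/313 24/41 1296/12833 -8676/12833 -4 5 E
2 60/109 12/41 -576/4469 -3114/4469 -5 5 S
3 120/373 120/493 -7200/183889 -81540/183889 -5 6 W
final -4 6 N

n=0: pose=(-4,6,N); sL=10/39, sR=5/12; mL=25/312, mR=-145/312; mL+mR=-5/13 → advance -1; mR−mL=-85/156 → turn -1·90°
n=1: pose=(-4,5,E); sL=120/313, sR=24/41; mL=1296/12833, mR=-8676/12833; mL+mR=-180/313 → advance -1; mR−mL=-9972/12833 → turn -1·90°
n=2: pose=(-5,5,S); sL=60/109, sR=12/41; mL=-576/4469, mR=-3114/4469; mL+mR=-90/109 → advance -1; mR−mL=-2538/4469 → turn -1·90°
n=3: pose=(-5,6,W); sL=120/373, sR=120/493; mL=-7200/183889, mR=-81540/183889; mL+mR=-180/373 → advance -1; mR−mL=-74340/183889 → turn -1·90°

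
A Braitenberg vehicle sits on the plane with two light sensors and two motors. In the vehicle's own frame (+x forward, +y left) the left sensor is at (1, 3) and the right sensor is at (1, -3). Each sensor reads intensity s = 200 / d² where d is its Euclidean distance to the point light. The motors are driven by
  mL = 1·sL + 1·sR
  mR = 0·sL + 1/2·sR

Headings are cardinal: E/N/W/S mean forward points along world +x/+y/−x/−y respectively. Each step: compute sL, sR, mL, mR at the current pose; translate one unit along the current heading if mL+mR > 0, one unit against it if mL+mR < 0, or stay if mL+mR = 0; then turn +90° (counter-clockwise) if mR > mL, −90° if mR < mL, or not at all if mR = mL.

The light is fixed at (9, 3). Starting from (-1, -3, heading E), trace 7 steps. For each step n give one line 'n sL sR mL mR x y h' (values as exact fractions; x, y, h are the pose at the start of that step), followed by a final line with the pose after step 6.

n=0: pose=(-1,-3,E); sL=20/9, sR=100/81; mL=280/81, mR=50/81; mL+mR=110/27 → advance +1; mR−mL=-230/81 → turn -1·90°
n=1: pose=(0,-3,S); sL=40/17, sR=200/193; mL=11120/3281, mR=100/193; mL+mR=12820/3281 → advance +1; mR−mL=-9420/3281 → turn -1·90°
n=2: pose=(0,-4,W); sL=1, sR=50/29; mL=79/29, mR=25/29; mL+mR=104/29 → advance +1; mR−mL=-54/29 → turn -1·90°
n=3: pose=(-1,-4,N); sL=40/41, sR=40/17; mL=2320/697, mR=20/17; mL+mR=3140/697 → advance +1; mR−mL=-1500/697 → turn -1·90°
n=4: pose=(-1,-3,E); sL=20/9, sR=100/81; mL=280/81, mR=50/81; mL+mR=110/27 → advance +1; mR−mL=-230/81 → turn -1·90°
n=5: pose=(0,-3,S); sL=40/17, sR=200/193; mL=11120/3281, mR=100/193; mL+mR=12820/3281 → advance +1; mR−mL=-9420/3281 → turn -1·90°
n=6: pose=(0,-4,W); sL=1, sR=50/29; mL=79/29, mR=25/29; mL+mR=104/29 → advance +1; mR−mL=-54/29 → turn -1·90°

0 20/9 100/81 280/81 50/81 -1 -3 E
1 40/17 200/193 11120/3281 100/193 0 -3 S
2 1 50/29 79/29 25/29 0 -4 W
3 40/41 40/17 2320/697 20/17 -1 -4 N
4 20/9 100/81 280/81 50/81 -1 -3 E
5 40/17 200/193 11120/3281 100/193 0 -3 S
6 1 50/29 79/29 25/29 0 -4 W
final -1 -4 N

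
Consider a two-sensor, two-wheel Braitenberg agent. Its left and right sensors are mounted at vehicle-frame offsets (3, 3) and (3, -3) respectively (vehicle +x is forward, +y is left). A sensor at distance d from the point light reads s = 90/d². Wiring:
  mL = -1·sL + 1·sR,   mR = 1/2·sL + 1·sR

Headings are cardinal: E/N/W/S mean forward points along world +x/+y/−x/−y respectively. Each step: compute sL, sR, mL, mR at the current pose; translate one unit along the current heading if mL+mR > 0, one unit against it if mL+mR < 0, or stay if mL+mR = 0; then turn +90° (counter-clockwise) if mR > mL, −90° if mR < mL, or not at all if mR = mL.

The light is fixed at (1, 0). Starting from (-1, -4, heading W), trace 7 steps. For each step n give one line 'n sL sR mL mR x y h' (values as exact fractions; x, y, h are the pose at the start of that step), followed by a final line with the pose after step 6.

0 45/37 45/13 1080/481 3915/962 -1 -4 W
1 90/49 18/17 -648/833 1647/833 -2 -4 S
2 45/2 45/32 -675/32 405/32 -2 -5 E
3 90/53 18 864/53 999/53 -3 -5 N
4 45/49 9/5 216/245 1107/490 -3 -4 W
5 90/53 90/113 -5400/5989 9855/5989 -4 -4 S
6 45/4 45/34 -675/68 945/136 -4 -5 E
final -5 -5 N

n=0: pose=(-1,-4,W); sL=45/37, sR=45/13; mL=1080/481, mR=3915/962; mL+mR=6075/962 → advance +1; mR−mL=135/74 → turn +1·90°
n=1: pose=(-2,-4,S); sL=90/49, sR=18/17; mL=-648/833, mR=1647/833; mL+mR=999/833 → advance +1; mR−mL=135/49 → turn +1·90°
n=2: pose=(-2,-5,E); sL=45/2, sR=45/32; mL=-675/32, mR=405/32; mL+mR=-135/16 → advance -1; mR−mL=135/4 → turn +1·90°
n=3: pose=(-3,-5,N); sL=90/53, sR=18; mL=864/53, mR=999/53; mL+mR=1863/53 → advance +1; mR−mL=135/53 → turn +1·90°
n=4: pose=(-3,-4,W); sL=45/49, sR=9/5; mL=216/245, mR=1107/490; mL+mR=1539/490 → advance +1; mR−mL=135/98 → turn +1·90°
n=5: pose=(-4,-4,S); sL=90/53, sR=90/113; mL=-5400/5989, mR=9855/5989; mL+mR=4455/5989 → advance +1; mR−mL=135/53 → turn +1·90°
n=6: pose=(-4,-5,E); sL=45/4, sR=45/34; mL=-675/68, mR=945/136; mL+mR=-405/136 → advance -1; mR−mL=135/8 → turn +1·90°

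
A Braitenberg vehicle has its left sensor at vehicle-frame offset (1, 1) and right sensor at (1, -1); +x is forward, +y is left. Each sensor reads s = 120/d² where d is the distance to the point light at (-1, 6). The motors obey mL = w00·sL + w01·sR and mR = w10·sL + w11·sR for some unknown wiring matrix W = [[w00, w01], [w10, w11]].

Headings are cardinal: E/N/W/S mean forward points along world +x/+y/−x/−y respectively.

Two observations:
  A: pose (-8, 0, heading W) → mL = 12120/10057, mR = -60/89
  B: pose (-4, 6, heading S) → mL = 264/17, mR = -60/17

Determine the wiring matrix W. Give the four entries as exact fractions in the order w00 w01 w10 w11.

1/2 1/2 0 -1/2

obs A: pose=(-8,0,W) → sL=120/113, sR=120/89, mL=12120/10057, mR=-60/89
obs B: pose=(-4,6,S) → sL=24, sR=120/17, mL=264/17, mR=-60/17
sensor matrix S = [[120/113, 120/89], [24, 120/17]]; det S = -4250880/170969
solve [mL_A; mL_B] = S·[w00; w01] and [mR_A; mR_B] = S·[w10; w11]:
  w00 = 1/2, w01 = 1/2, w10 = 0, w11 = -1/2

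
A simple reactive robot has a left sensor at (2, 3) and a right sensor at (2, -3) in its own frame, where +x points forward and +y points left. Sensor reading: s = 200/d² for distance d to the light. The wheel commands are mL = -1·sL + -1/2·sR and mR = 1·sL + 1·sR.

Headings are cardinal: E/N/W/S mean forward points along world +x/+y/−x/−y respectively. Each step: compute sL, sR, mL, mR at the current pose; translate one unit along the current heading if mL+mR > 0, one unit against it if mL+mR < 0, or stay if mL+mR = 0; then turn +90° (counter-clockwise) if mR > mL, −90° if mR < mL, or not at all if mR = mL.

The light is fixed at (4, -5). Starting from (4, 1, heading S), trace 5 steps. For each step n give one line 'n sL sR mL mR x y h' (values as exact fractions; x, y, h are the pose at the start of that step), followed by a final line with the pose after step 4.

0 8 8 -12 16 4 1 S
1 50/17 25 -525/34 475/17 4 0 E
2 200/53 40/13 -3660/689 4720/689 5 0 N
3 20 100/41 -870/41 920/41 5 1 W
4 8 8 -12 16 4 1 S
final 4 0 E

n=0: pose=(4,1,S); sL=8, sR=8; mL=-12, mR=16; mL+mR=4 → advance +1; mR−mL=28 → turn +1·90°
n=1: pose=(4,0,E); sL=50/17, sR=25; mL=-525/34, mR=475/17; mL+mR=25/2 → advance +1; mR−mL=1475/34 → turn +1·90°
n=2: pose=(5,0,N); sL=200/53, sR=40/13; mL=-3660/689, mR=4720/689; mL+mR=20/13 → advance +1; mR−mL=8380/689 → turn +1·90°
n=3: pose=(5,1,W); sL=20, sR=100/41; mL=-870/41, mR=920/41; mL+mR=50/41 → advance +1; mR−mL=1790/41 → turn +1·90°
n=4: pose=(4,1,S); sL=8, sR=8; mL=-12, mR=16; mL+mR=4 → advance +1; mR−mL=28 → turn +1·90°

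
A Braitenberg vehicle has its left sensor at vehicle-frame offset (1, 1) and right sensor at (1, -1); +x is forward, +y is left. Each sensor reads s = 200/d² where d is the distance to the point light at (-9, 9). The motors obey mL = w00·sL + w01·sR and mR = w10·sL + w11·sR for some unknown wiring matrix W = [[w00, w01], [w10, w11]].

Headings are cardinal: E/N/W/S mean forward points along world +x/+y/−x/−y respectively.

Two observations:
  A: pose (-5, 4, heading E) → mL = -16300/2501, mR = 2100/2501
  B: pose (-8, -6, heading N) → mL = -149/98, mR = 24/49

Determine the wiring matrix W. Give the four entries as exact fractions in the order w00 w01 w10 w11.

obs A: pose=(-5,4,E) → sL=200/41, sR=200/61, mL=-16300/2501, mR=2100/2501
obs B: pose=(-8,-6,N) → sL=50/49, sR=1, mL=-149/98, mR=24/49
sensor matrix S = [[200/41, 200/61], [50/49, 1]]; det S = 187800/122549
solve [mL_A; mL_B] = S·[w00; w01] and [mR_A; mR_B] = S·[w10; w11]:
  w00 = -1, w01 = -1/2, w10 = -1/2, w11 = 1

-1 -1/2 -1/2 1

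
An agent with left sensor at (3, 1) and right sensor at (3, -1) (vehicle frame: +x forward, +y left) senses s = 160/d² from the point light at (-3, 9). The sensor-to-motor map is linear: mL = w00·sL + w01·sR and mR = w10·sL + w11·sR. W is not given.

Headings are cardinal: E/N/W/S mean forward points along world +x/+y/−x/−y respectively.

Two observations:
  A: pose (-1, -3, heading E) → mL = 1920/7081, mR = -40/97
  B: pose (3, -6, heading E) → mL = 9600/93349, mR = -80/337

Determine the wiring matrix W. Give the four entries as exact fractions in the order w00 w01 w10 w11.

1 -1 0 -1/2

obs A: pose=(-1,-3,E) → sL=80/73, sR=80/97, mL=1920/7081, mR=-40/97
obs B: pose=(3,-6,E) → sL=160/277, sR=160/337, mL=9600/93349, mR=-80/337
sensor matrix S = [[80/73, 80/97], [160/277, 160/337]]; det S = 29030400/661004269
solve [mL_A; mL_B] = S·[w00; w01] and [mR_A; mR_B] = S·[w10; w11]:
  w00 = 1, w01 = -1, w10 = 0, w11 = -1/2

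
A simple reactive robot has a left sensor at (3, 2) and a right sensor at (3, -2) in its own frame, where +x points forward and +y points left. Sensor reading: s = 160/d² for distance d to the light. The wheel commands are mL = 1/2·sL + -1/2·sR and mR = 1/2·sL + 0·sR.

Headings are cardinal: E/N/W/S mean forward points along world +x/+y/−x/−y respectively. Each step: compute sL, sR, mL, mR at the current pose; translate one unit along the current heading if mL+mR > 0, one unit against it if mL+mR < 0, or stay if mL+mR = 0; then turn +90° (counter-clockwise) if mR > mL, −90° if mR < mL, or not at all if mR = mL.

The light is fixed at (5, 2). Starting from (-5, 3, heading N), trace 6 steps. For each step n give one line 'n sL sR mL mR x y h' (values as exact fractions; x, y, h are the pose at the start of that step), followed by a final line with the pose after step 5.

n=0: pose=(-5,3,N); sL=1, sR=2; mL=-1/2, mR=1/2; mL+mR=0 → advance +0; mR−mL=1 → turn +1·90°
n=1: pose=(-5,3,W); sL=16/17, sR=80/89; mL=32/1513, mR=8/17; mL+mR=744/1513 → advance +1; mR−mL=40/89 → turn +1·90°
n=2: pose=(-6,3,S); sL=32/17, sR=160/173; mL=1408/2941, mR=16/17; mL+mR=4176/2941 → advance +1; mR−mL=80/173 → turn +1·90°
n=3: pose=(-6,2,E); sL=40/17, sR=40/17; mL=0, mR=20/17; mL+mR=20/17 → advance +1; mR−mL=20/17 → turn +1·90°
n=4: pose=(-5,2,N); sL=160/153, sR=160/73; mL=-6400/11169, mR=80/153; mL+mR=-560/11169 → advance -1; mR−mL=80/73 → turn +1·90°
n=5: pose=(-5,1,W); sL=80/89, sR=16/17; mL=-32/1513, mR=40/89; mL+mR=648/1513 → advance +1; mR−mL=8/17 → turn +1·90°

0 1 2 -1/2 1/2 -5 3 N
1 16/17 80/89 32/1513 8/17 -5 3 W
2 32/17 160/173 1408/2941 16/17 -6 3 S
3 40/17 40/17 0 20/17 -6 2 E
4 160/153 160/73 -6400/11169 80/153 -5 2 N
5 80/89 16/17 -32/1513 40/89 -5 1 W
final -6 1 S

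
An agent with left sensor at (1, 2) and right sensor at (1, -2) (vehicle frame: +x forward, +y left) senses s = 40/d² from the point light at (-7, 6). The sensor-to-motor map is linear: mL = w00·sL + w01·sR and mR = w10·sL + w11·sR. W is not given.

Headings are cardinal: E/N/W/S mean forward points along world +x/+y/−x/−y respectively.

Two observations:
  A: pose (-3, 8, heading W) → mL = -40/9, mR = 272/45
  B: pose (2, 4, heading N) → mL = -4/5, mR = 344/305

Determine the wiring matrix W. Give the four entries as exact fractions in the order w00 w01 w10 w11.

-1 0 1 1

obs A: pose=(-3,8,W) → sL=40/9, sR=8/5, mL=-40/9, mR=272/45
obs B: pose=(2,4,N) → sL=4/5, sR=20/61, mL=-4/5, mR=344/305
sensor matrix S = [[40/9, 8/5], [4/5, 20/61]]; det S = 2432/13725
solve [mL_A; mL_B] = S·[w00; w01] and [mR_A; mR_B] = S·[w10; w11]:
  w00 = -1, w01 = 0, w10 = 1, w11 = 1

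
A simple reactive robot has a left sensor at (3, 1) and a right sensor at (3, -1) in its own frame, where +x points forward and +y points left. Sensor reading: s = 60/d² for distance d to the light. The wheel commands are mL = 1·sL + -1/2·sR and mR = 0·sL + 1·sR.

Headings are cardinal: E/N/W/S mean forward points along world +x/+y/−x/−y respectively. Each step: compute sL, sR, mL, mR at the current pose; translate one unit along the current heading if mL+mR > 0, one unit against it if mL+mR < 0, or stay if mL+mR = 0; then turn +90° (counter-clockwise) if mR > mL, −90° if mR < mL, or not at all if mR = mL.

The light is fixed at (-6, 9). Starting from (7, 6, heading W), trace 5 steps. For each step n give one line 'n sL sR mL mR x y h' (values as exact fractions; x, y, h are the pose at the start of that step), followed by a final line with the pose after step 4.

n=0: pose=(7,6,W); sL=15/29, sR=15/26; mL=345/1508, mR=15/26; mL+mR=1215/1508 → advance +1; mR−mL=525/1508 → turn +1·90°
n=1: pose=(6,6,S); sL=12/41, sR=60/157; mL=654/6437, mR=60/157; mL+mR=3114/6437 → advance +1; mR−mL=1806/6437 → turn +1·90°
n=2: pose=(6,5,E); sL=10/39, sR=6/25; mL=133/975, mR=6/25; mL+mR=367/975 → advance +1; mR−mL=101/975 → turn +1·90°
n=3: pose=(7,5,N); sL=12/29, sR=60/197; mL=1494/5713, mR=60/197; mL+mR=3234/5713 → advance +1; mR−mL=246/5713 → turn +1·90°
n=4: pose=(7,6,W); sL=15/29, sR=15/26; mL=345/1508, mR=15/26; mL+mR=1215/1508 → advance +1; mR−mL=525/1508 → turn +1·90°

0 15/29 15/26 345/1508 15/26 7 6 W
1 12/41 60/157 654/6437 60/157 6 6 S
2 10/39 6/25 133/975 6/25 6 5 E
3 12/29 60/197 1494/5713 60/197 7 5 N
4 15/29 15/26 345/1508 15/26 7 6 W
final 6 6 S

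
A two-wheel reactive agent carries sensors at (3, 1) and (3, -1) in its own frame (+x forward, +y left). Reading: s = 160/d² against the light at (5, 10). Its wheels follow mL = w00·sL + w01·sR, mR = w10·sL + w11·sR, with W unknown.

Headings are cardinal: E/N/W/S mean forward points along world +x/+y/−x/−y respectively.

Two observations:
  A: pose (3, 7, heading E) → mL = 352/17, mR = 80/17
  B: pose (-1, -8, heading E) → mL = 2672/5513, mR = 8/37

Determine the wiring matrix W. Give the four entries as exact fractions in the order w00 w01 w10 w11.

obs A: pose=(3,7,E) → sL=32, sR=160/17, mL=352/17, mR=80/17
obs B: pose=(-1,-8,E) → sL=80/149, sR=16/37, mL=2672/5513, mR=8/37
sensor matrix S = [[32, 160/17], [80/149, 16/37]]; det S = 823296/93721
solve [mL_A; mL_B] = S·[w00; w01] and [mR_A; mR_B] = S·[w10; w11]:
  w00 = 1/2, w01 = 1/2, w10 = 0, w11 = 1/2

1/2 1/2 0 1/2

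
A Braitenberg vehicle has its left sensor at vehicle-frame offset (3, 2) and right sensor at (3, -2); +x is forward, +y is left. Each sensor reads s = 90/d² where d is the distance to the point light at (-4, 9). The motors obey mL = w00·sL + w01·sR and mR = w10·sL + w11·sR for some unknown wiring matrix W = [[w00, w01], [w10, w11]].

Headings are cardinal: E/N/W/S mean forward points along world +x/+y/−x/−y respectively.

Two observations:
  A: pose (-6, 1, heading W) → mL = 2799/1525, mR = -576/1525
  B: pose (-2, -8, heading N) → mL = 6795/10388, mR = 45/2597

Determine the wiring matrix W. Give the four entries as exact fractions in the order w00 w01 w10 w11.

obs A: pose=(-6,1,W) → sL=18/25, sR=90/61, mL=2799/1525, mR=-576/1525
obs B: pose=(-2,-8,N) → sL=45/98, sR=45/106, mL=6795/10388, mR=45/2597
sensor matrix S = [[18/25, 90/61], [45/98, 45/106]]; det S = -294516/792085
solve [mL_A; mL_B] = S·[w00; w01] and [mR_A; mR_B] = S·[w10; w11]:
  w00 = 1/2, w01 = 1, w10 = 1/2, w11 = -1/2

1/2 1 1/2 -1/2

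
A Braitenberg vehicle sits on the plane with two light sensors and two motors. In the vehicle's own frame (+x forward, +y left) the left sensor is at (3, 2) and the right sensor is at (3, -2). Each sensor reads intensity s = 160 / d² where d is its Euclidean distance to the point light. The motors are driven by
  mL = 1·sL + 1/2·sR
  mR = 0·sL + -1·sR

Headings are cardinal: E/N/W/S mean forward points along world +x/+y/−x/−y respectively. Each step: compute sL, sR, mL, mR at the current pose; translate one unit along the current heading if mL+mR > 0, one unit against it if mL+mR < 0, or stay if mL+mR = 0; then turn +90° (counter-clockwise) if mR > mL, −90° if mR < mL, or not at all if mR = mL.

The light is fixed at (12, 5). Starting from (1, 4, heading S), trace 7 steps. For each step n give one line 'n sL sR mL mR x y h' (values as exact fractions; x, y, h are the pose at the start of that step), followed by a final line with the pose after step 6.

n=0: pose=(1,4,S); sL=160/97, sR=32/37; mL=7472/3589, mR=-32/37; mL+mR=4368/3589 → advance +1; mR−mL=-10576/3589 → turn -1·90°
n=1: pose=(1,3,W); sL=40/53, sR=40/49; mL=3020/2597, mR=-40/49; mL+mR=900/2597 → advance +1; mR−mL=-5140/2597 → turn -1·90°
n=2: pose=(0,3,N); sL=160/197, sR=160/101; mL=31920/19897, mR=-160/101; mL+mR=400/19897 → advance +1; mR−mL=-63440/19897 → turn -1·90°
n=3: pose=(0,4,E); sL=80/41, sR=16/9; mL=1048/369, mR=-16/9; mL+mR=392/369 → advance +1; mR−mL=-568/123 → turn -1·90°
n=4: pose=(1,4,S); sL=160/97, sR=32/37; mL=7472/3589, mR=-32/37; mL+mR=4368/3589 → advance +1; mR−mL=-10576/3589 → turn -1·90°
n=5: pose=(1,3,W); sL=40/53, sR=40/49; mL=3020/2597, mR=-40/49; mL+mR=900/2597 → advance +1; mR−mL=-5140/2597 → turn -1·90°
n=6: pose=(0,3,N); sL=160/197, sR=160/101; mL=31920/19897, mR=-160/101; mL+mR=400/19897 → advance +1; mR−mL=-63440/19897 → turn -1·90°

0 160/97 32/37 7472/3589 -32/37 1 4 S
1 40/53 40/49 3020/2597 -40/49 1 3 W
2 160/197 160/101 31920/19897 -160/101 0 3 N
3 80/41 16/9 1048/369 -16/9 0 4 E
4 160/97 32/37 7472/3589 -32/37 1 4 S
5 40/53 40/49 3020/2597 -40/49 1 3 W
6 160/197 160/101 31920/19897 -160/101 0 3 N
final 0 4 E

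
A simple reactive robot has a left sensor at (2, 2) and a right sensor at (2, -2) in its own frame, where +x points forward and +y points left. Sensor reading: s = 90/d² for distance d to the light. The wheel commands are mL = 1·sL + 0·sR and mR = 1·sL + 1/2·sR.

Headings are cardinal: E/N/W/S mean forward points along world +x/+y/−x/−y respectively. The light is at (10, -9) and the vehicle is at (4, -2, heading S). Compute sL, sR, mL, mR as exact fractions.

90/41 90/89 90/41 9855/3649

left sensor world pos  = (6, -4); dL² = 41
right sensor world pos = (2, -4); dR² = 89
sL = 90/41 = 90/41
sR = 90/89 = 90/89
mL = 1·sL + 0·sR = 90/41
mR = 1·sL + 1/2·sR = 9855/3649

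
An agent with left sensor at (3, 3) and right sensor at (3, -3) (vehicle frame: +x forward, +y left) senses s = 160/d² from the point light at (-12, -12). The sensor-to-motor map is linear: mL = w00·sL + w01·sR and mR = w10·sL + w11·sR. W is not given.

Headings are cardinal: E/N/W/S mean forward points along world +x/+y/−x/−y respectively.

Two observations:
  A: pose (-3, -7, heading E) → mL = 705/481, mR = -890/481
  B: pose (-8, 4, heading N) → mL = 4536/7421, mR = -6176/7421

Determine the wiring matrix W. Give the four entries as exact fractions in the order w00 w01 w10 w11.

obs A: pose=(-3,-7,E) → sL=10/13, sR=40/37, mL=705/481, mR=-890/481
obs B: pose=(-8,4,N) → sL=80/181, sR=16/41, mL=4536/7421, mR=-6176/7421
sensor matrix S = [[10/13, 40/37], [80/181, 16/41]]; det S = -634080/3569501
solve [mL_A; mL_B] = S·[w00; w01] and [mR_A; mR_B] = S·[w10; w11]:
  w00 = 1/2, w01 = 1, w10 = -1, w11 = -1

1/2 1 -1 -1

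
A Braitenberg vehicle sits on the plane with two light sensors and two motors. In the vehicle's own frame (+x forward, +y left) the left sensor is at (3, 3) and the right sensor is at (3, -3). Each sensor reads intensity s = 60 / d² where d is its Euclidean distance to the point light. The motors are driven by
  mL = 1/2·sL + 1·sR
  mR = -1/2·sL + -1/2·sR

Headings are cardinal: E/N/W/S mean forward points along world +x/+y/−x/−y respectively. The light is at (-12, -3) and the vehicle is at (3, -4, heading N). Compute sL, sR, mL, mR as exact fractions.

left sensor world pos  = (0, -1); dL² = 148
right sensor world pos = (6, -1); dR² = 328
sL = 60/148 = 15/37
sR = 60/328 = 15/82
mL = 1/2·sL + 1·sR = 585/1517
mR = -1/2·sL + -1/2·sR = -1785/6068

15/37 15/82 585/1517 -1785/6068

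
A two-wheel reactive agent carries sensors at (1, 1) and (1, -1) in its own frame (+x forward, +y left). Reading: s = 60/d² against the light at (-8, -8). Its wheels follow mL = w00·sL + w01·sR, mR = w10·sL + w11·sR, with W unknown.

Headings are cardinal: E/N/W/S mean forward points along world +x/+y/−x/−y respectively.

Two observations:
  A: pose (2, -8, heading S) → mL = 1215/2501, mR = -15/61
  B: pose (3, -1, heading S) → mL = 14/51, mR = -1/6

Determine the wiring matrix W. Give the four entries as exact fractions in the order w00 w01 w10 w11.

obs A: pose=(2,-8,S) → sL=30/61, sR=30/41, mL=1215/2501, mR=-15/61
obs B: pose=(3,-1,S) → sL=1/3, sR=15/34, mL=14/51, mR=-1/6
sensor matrix S = [[30/61, 30/41], [1/3, 15/34]]; det S = -1145/42517
solve [mL_A; mL_B] = S·[w00; w01] and [mR_A; mR_B] = S·[w10; w11]:
  w00 = -1/2, w01 = 1, w10 = -1/2, w11 = 0

-1/2 1 -1/2 0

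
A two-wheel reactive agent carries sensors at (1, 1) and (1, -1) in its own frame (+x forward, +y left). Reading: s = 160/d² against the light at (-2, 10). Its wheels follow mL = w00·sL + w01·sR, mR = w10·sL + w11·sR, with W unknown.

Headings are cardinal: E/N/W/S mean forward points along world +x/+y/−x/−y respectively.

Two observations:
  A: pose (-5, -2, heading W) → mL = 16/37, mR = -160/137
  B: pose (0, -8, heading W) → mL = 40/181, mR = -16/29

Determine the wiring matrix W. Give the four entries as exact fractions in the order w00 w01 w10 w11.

obs A: pose=(-5,-2,W) → sL=32/37, sR=160/137, mL=16/37, mR=-160/137
obs B: pose=(0,-8,W) → sL=80/181, sR=16/29, mL=40/181, mR=-16/29
sensor matrix S = [[32/37, 160/137], [80/181, 16/29]]; det S = -1038336/26607181
solve [mL_A; mL_B] = S·[w00; w01] and [mR_A; mR_B] = S·[w10; w11]:
  w00 = 1/2, w01 = 0, w10 = 0, w11 = -1

1/2 0 0 -1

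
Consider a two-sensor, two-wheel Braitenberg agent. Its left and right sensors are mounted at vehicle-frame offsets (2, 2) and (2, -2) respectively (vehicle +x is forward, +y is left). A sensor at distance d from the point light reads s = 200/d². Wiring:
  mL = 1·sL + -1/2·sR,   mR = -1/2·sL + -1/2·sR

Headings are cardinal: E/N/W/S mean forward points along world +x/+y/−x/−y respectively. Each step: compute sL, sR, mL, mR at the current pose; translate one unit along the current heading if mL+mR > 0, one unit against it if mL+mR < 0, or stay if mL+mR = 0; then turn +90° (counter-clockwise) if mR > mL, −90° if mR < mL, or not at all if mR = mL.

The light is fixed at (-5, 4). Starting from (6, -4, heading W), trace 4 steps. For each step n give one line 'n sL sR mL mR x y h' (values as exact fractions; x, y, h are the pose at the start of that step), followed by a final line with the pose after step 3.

0 200/181 200/117 5300/21177 -29800/21177 6 -4 W
1 25/17 25/29 1025/986 -575/493 7 -4 N
2 40/49 200/317 7780/15533 -11240/15533 7 -5 E
3 20/29 100/101 570/2929 -2460/2929 6 -5 S
final 6 -4 W

n=0: pose=(6,-4,W); sL=200/181, sR=200/117; mL=5300/21177, mR=-29800/21177; mL+mR=-24500/21177 → advance -1; mR−mL=-300/181 → turn -1·90°
n=1: pose=(7,-4,N); sL=25/17, sR=25/29; mL=1025/986, mR=-575/493; mL+mR=-125/986 → advance -1; mR−mL=-75/34 → turn -1·90°
n=2: pose=(7,-5,E); sL=40/49, sR=200/317; mL=7780/15533, mR=-11240/15533; mL+mR=-3460/15533 → advance -1; mR−mL=-60/49 → turn -1·90°
n=3: pose=(6,-5,S); sL=20/29, sR=100/101; mL=570/2929, mR=-2460/2929; mL+mR=-1890/2929 → advance -1; mR−mL=-30/29 → turn -1·90°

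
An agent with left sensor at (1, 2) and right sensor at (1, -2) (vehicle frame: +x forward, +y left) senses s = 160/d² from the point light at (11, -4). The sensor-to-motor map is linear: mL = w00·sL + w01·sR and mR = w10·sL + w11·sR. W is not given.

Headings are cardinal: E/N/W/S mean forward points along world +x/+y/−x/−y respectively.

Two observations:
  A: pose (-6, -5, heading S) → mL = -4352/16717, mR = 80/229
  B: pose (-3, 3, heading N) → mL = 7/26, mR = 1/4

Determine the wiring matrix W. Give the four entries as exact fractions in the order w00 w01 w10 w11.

-1 1 1/2 0

obs A: pose=(-6,-5,S) → sL=160/229, sR=32/73, mL=-4352/16717, mR=80/229
obs B: pose=(-3,3,N) → sL=1/2, sR=10/13, mL=7/26, mR=1/4
sensor matrix S = [[160/229, 32/73], [1/2, 10/13]]; det S = 69168/217321
solve [mL_A; mL_B] = S·[w00; w01] and [mR_A; mR_B] = S·[w10; w11]:
  w00 = -1, w01 = 1, w10 = 1/2, w11 = 0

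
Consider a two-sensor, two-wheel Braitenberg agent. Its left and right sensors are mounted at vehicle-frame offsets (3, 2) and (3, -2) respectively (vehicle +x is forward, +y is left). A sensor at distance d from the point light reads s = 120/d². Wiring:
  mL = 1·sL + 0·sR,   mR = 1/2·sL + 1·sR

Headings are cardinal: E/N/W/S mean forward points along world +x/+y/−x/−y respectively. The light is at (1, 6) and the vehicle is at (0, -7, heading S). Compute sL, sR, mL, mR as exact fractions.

left sensor world pos  = (2, -10); dL² = 257
right sensor world pos = (-2, -10); dR² = 265
sL = 120/257 = 120/257
sR = 120/265 = 24/53
mL = 1·sL + 0·sR = 120/257
mR = 1/2·sL + 1·sR = 9348/13621

120/257 24/53 120/257 9348/13621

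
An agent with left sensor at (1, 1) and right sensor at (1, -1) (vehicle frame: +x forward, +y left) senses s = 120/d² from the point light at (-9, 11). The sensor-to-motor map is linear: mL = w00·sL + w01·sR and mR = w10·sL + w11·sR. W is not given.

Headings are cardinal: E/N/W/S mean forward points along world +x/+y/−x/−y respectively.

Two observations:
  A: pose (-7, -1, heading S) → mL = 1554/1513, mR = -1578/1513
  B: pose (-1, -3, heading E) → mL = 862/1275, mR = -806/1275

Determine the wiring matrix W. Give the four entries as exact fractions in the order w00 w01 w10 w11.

obs A: pose=(-7,-1,S) → sL=60/89, sR=12/17, mL=1554/1513, mR=-1578/1513
obs B: pose=(-1,-3,E) → sL=12/25, sR=20/51, mL=862/1275, mR=-806/1275
sensor matrix S = [[60/89, 12/17], [12/25, 20/51]]; det S = -2816/37825
solve [mL_A; mL_B] = S·[w00; w01] and [mR_A; mR_B] = S·[w10; w11]:
  w00 = 1, w01 = 1/2, w10 = -1/2, w11 = -1

1 1/2 -1/2 -1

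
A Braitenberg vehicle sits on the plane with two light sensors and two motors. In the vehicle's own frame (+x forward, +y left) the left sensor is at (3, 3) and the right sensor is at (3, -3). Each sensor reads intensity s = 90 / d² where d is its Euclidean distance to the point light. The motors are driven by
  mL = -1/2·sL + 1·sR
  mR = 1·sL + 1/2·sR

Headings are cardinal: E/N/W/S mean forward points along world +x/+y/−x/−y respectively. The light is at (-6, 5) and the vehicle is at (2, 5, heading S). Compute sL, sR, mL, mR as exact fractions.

left sensor world pos  = (5, 2); dL² = 130
right sensor world pos = (-1, 2); dR² = 34
sL = 90/130 = 9/13
sR = 90/34 = 45/17
mL = -1/2·sL + 1·sR = 1017/442
mR = 1·sL + 1/2·sR = 891/442

9/13 45/17 1017/442 891/442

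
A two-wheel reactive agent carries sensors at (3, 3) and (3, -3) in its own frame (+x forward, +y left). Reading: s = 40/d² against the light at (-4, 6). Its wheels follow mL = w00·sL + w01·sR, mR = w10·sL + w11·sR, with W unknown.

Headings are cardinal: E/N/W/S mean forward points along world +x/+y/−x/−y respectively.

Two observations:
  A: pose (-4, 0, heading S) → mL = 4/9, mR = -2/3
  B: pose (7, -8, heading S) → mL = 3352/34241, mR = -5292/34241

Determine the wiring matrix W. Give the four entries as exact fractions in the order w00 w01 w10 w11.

obs A: pose=(-4,0,S) → sL=4/9, sR=4/9, mL=4/9, mR=-2/3
obs B: pose=(7,-8,S) → sL=8/97, sR=40/353, mL=3352/34241, mR=-5292/34241
sensor matrix S = [[4/9, 4/9], [8/97, 40/353]]; det S = 1408/102723
solve [mL_A; mL_B] = S·[w00; w01] and [mR_A; mR_B] = S·[w10; w11]:
  w00 = 1/2, w01 = 1/2, w10 = -1/2, w11 = -1

1/2 1/2 -1/2 -1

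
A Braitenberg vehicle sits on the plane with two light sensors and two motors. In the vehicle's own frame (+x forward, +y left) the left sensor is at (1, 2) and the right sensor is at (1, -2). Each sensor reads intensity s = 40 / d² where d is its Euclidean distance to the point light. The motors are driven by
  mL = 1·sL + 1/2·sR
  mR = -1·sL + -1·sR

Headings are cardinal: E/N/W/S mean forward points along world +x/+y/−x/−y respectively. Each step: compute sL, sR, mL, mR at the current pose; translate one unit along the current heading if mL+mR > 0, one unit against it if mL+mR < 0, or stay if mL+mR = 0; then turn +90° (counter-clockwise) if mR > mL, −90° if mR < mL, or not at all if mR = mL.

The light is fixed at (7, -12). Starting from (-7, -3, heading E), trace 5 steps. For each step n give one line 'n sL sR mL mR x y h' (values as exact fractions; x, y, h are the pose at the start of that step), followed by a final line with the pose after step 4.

0 4/29 20/109 726/3161 -1016/3161 -7 -3 E
1 40/233 40/353 18780/82249 -23440/82249 -8 -3 S
2 1/8 1/10 7/40 -9/40 -8 -2 W
3 40/377 8/53 3628/19981 -5136/19981 -7 -2 N
4 4/29 20/109 726/3161 -1016/3161 -7 -3 E
final -8 -3 S

n=0: pose=(-7,-3,E); sL=4/29, sR=20/109; mL=726/3161, mR=-1016/3161; mL+mR=-10/109 → advance -1; mR−mL=-1742/3161 → turn -1·90°
n=1: pose=(-8,-3,S); sL=40/233, sR=40/353; mL=18780/82249, mR=-23440/82249; mL+mR=-20/353 → advance -1; mR−mL=-42220/82249 → turn -1·90°
n=2: pose=(-8,-2,W); sL=1/8, sR=1/10; mL=7/40, mR=-9/40; mL+mR=-1/20 → advance -1; mR−mL=-2/5 → turn -1·90°
n=3: pose=(-7,-2,N); sL=40/377, sR=8/53; mL=3628/19981, mR=-5136/19981; mL+mR=-4/53 → advance -1; mR−mL=-8764/19981 → turn -1·90°
n=4: pose=(-7,-3,E); sL=4/29, sR=20/109; mL=726/3161, mR=-1016/3161; mL+mR=-10/109 → advance -1; mR−mL=-1742/3161 → turn -1·90°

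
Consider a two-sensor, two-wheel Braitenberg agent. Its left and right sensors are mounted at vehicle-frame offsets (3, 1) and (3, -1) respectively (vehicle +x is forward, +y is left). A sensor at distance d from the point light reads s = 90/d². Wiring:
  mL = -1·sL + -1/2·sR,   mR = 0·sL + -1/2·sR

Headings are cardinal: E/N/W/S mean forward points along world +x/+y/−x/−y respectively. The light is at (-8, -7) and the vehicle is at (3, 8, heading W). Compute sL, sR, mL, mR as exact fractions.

9/26 9/32 -405/832 -9/64

left sensor world pos  = (0, 7); dL² = 260
right sensor world pos = (0, 9); dR² = 320
sL = 90/260 = 9/26
sR = 90/320 = 9/32
mL = -1·sL + -1/2·sR = -405/832
mR = 0·sL + -1/2·sR = -9/64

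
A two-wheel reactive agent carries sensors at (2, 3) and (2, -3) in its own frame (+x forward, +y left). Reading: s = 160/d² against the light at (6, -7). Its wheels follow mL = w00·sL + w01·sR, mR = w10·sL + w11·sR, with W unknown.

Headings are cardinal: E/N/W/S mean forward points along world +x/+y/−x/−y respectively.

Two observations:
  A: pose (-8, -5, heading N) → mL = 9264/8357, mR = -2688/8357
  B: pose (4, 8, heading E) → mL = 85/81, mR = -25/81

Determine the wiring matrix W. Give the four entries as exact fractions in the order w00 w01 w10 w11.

obs A: pose=(-8,-5,N) → sL=32/61, sR=160/137, mL=9264/8357, mR=-2688/8357
obs B: pose=(4,8,E) → sL=40/81, sR=10/9, mL=85/81, mR=-25/81
sensor matrix S = [[32/61, 160/137], [40/81, 10/9]]; det S = 4160/676917
solve [mL_A; mL_B] = S·[w00; w01] and [mR_A; mR_B] = S·[w10; w11]:
  w00 = 1, w01 = 1/2, w10 = 1/2, w11 = -1/2

1 1/2 1/2 -1/2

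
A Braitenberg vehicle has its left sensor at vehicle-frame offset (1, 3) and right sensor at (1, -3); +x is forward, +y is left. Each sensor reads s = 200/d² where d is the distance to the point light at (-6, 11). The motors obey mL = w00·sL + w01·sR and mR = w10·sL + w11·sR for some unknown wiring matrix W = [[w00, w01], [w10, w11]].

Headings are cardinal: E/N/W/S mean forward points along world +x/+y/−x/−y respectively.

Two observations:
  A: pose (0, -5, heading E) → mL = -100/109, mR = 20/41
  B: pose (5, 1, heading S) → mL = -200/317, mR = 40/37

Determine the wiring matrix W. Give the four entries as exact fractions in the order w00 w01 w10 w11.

-1 0 0 1

obs A: pose=(0,-5,E) → sL=100/109, sR=20/41, mL=-100/109, mR=20/41
obs B: pose=(5,1,S) → sL=200/317, sR=40/37, mL=-200/317, mR=40/37
sensor matrix S = [[100/109, 20/41], [200/317, 40/37]]; det S = 35856000/52416901
solve [mL_A; mL_B] = S·[w00; w01] and [mR_A; mR_B] = S·[w10; w11]:
  w00 = -1, w01 = 0, w10 = 0, w11 = 1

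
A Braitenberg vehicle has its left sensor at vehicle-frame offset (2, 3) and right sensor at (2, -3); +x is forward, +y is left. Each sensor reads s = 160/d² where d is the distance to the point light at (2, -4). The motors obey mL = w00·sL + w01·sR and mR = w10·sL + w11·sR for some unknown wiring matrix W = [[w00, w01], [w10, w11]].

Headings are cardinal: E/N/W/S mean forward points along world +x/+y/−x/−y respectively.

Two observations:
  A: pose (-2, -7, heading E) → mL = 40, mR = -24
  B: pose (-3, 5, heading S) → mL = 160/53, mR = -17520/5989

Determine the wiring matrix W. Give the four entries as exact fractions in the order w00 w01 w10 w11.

1 0 -1/2 -1

obs A: pose=(-2,-7,E) → sL=40, sR=4, mL=40, mR=-24
obs B: pose=(-3,5,S) → sL=160/53, sR=160/113, mL=160/53, mR=-17520/5989
sensor matrix S = [[40, 4], [160/53, 160/113]]; det S = 266880/5989
solve [mL_A; mL_B] = S·[w00; w01] and [mR_A; mR_B] = S·[w10; w11]:
  w00 = 1, w01 = 0, w10 = -1/2, w11 = -1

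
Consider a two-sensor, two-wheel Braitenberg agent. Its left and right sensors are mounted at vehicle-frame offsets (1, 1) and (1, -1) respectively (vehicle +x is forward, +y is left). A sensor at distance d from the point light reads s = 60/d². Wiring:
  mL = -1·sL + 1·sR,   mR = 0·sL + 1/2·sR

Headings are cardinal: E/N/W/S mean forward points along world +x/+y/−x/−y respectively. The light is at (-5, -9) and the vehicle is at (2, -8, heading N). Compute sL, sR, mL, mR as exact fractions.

left sensor world pos  = (1, -7); dL² = 40
right sensor world pos = (3, -7); dR² = 68
sL = 60/40 = 3/2
sR = 60/68 = 15/17
mL = -1·sL + 1·sR = -21/34
mR = 0·sL + 1/2·sR = 15/34

3/2 15/17 -21/34 15/34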